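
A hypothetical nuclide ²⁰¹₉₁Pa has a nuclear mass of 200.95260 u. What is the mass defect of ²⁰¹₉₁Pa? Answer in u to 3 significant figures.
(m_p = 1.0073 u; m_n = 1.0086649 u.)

With 91 protons and 110 neutrons (A = 201):
Total constituent mass: 91 × 1.0073 + 110 × 1.0086649 = 202.6174390 u
The mass defect is 202.6174390 − 200.95260 = 1.6648390 u.

1.66 u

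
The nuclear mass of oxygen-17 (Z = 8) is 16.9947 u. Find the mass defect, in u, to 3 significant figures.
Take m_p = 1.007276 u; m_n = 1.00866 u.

Total constituent mass: 8 × 1.007276 + 9 × 1.00866 = 17.136148 u
Mass defect Δm = 17.136148 − 16.9947 = 0.141448 u

0.141 u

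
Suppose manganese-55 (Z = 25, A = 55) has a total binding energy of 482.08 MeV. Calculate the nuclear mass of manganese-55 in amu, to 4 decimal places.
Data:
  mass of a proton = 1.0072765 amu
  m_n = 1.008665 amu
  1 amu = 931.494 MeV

Mass defect = 482.08 MeV / (931.494 MeV/amu) = 0.517534 amu
Constituent mass = 25(1.0072765) + 30(1.008665) = 55.4418625 amu
Nuclear mass = 55.4418625 − 0.517534 = 54.9243285 amu ≈ 54.9243 amu (to 4 decimal places)

54.9243 amu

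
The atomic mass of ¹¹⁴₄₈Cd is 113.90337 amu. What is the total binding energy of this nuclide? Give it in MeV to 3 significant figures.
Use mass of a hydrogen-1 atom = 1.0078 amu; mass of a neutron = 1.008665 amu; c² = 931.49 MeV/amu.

Σm = 48·m(¹H) + 66·m_n = 48.3744 + 66.571890 = 114.946290 amu
Mass defect Δm = 114.946290 − 113.90337 = 1.042920 amu
E_B = 1.042920 × 931.49 = 971.470 MeV

971 MeV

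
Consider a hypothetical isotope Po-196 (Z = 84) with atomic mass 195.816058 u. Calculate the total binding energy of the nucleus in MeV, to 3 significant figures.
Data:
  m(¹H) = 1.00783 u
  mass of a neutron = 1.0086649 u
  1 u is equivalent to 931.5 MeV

1690 MeV

With 84 protons and 112 neutrons (A = 196):
Total constituent mass: 84 × 1.00783 + 112 × 1.0086649 = 197.6281888 u
Mass defect Δm = 197.6281888 − 195.816058 = 1.8121308 u
Binding energy = Δm·c² = 1.8121308 × 931.5 MeV/u = 1688.00 MeV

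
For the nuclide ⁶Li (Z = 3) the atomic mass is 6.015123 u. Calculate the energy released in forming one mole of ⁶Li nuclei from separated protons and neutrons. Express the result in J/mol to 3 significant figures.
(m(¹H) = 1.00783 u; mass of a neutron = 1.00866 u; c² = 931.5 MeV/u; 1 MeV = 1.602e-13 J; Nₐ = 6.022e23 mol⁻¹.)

With 3 protons and 3 neutrons (A = 6):
Mass of separated nucleons = 3(1.00783) + 3(1.00866) = 3.02349 + 3.02598 = 6.04947 u
The mass defect is 6.04947 − 6.015123 = 0.034347 u.
Binding energy = Δm·c² = 0.034347 × 931.5 MeV/u = 31.9942 MeV
Per nucleus in joules: 31.9942 MeV × 1.602e-13 J/MeV = 5.1255e-12 J
Per mole: 5.1255e-12 J × 6.022e23 mol⁻¹ = 3.0866e+12 J/mol

3.09e+12 J/mol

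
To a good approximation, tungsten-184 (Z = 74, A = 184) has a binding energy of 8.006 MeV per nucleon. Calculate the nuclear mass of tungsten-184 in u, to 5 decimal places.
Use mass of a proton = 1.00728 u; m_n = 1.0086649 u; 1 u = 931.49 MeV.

183.91041 u

Total binding energy = 184 × 8.006 = 1473.104 MeV
Mass defect = 1473.104 MeV / (931.49 MeV/u) = 1.5814491 u
Constituent mass = 74(1.00728) + 110(1.0086649) = 185.4918590 u
Nuclear mass = 185.4918590 − 1.5814491 = 183.9104099 u ≈ 183.91041 u (to 5 decimal places)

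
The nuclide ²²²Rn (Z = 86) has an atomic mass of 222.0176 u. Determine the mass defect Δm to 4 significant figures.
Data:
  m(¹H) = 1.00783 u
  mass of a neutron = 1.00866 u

The nucleus contains 86 protons and 222 − 86 = 136 neutrons.
Σm = 86·m(¹H) + 136·m_n = 86.67338 + 137.17776 = 223.85114 u
Mass defect Δm = 223.85114 − 222.0176 = 1.83354 u

1.834 u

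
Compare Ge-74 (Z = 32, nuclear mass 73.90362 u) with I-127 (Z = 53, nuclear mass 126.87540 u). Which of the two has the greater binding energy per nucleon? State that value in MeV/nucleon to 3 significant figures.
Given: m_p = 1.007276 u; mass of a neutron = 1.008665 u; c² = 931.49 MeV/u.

Ge-74: Σm = 32(1.007276) + 42(1.008665) = 74.596762 u; Δm = 0.693142 u; E_B = 645.65 MeV; E_B/A = 8.725 MeV
I-127: Σm = 53(1.007276) + 74(1.008665) = 128.026838 u; Δm = 1.151438 u; E_B = 1072.55 MeV; E_B/A = 8.445 MeV
Ge-74 has the higher binding energy per nucleon, so it is the more tightly bound nucleus.

Ge-74; 8.73 MeV/nucleon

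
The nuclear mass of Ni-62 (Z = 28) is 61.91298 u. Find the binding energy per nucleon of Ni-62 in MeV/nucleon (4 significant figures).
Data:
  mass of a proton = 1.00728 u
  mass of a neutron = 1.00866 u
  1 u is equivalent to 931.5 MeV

8.794 MeV/nucleon

Σm = 28·m_p + 34·m_n = 28.20384 + 34.29444 = 62.49828 u
Δm = 62.49828 − 61.91298 = 0.58530 u
Binding energy = Δm·c² = 0.58530 × 931.5 MeV/u = 545.207 MeV
Per nucleon: 545.207 / 62 = 8.794 MeV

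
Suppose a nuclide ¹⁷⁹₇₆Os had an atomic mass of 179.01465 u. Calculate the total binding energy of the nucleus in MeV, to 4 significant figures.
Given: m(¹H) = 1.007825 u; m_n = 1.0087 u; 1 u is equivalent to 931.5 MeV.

With 76 protons and 103 neutrons (A = 179):
Σm = 76·m(¹H) + 103·m_n = 76.594700 + 103.8961 = 180.490800 u
The mass defect is 180.490800 − 179.01465 = 1.476150 u.
Converting to energy: 1.476150 u × 931.5 MeV/u = 1375.03 MeV

1375 MeV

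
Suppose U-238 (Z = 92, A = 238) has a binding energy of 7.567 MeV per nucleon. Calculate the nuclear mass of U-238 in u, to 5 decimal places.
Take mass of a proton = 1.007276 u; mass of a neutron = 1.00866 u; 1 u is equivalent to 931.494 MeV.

Total binding energy = 238 × 7.567 = 1800.946 MeV
Mass defect = 1800.946 MeV / (931.494 MeV/u) = 1.9333952 u
Constituent mass = 92(1.007276) + 146(1.00866) = 239.933752 u
Nuclear mass = 239.933752 − 1.9333952 = 238.0003568 u ≈ 238.00036 u (to 5 decimal places)

238.00036 u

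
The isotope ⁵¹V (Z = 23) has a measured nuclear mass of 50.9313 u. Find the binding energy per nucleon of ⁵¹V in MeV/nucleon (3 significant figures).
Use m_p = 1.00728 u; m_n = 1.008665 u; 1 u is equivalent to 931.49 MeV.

Total constituent mass: 23 × 1.00728 + 28 × 1.008665 = 51.410060 u
Δm = 51.410060 − 50.9313 = 0.478760 u
Binding energy = Δm·c² = 0.478760 × 931.49 MeV/u = 445.960 MeV
BE/A = 445.960 MeV / 51 = 8.744 MeV/nucleon

8.74 MeV/nucleon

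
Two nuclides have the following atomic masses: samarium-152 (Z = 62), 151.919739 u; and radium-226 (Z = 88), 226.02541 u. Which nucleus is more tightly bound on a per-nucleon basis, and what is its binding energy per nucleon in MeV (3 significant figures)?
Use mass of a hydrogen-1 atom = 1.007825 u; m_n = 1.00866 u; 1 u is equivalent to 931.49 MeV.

samarium-152: Σm = 62(1.007825) + 90(1.00866) = 153.264550 u; Δm = 1.344811 u; E_B = 1252.7 MeV; E_B/A = 8.241 MeV
radium-226: Σm = 88(1.007825) + 138(1.00866) = 227.883680 u; Δm = 1.858270 u; E_B = 1731.0 MeV; E_B/A = 7.659 MeV
samarium-152 has the higher binding energy per nucleon, so it is the more tightly bound nucleus.

samarium-152; 8.24 MeV/nucleon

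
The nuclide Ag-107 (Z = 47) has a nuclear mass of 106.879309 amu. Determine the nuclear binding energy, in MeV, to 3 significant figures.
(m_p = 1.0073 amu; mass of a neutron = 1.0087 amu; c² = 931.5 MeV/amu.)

The nucleus contains 47 protons and 107 − 47 = 60 neutrons.
Mass of separated nucleons = 47(1.0073) + 60(1.0087) = 47.3431 + 60.5220 = 107.8651 amu
The mass defect is 107.8651 − 106.879309 = 0.985791 amu.
Binding energy = Δm·c² = 0.985791 × 931.5 MeV/amu = 918.264 MeV

918 MeV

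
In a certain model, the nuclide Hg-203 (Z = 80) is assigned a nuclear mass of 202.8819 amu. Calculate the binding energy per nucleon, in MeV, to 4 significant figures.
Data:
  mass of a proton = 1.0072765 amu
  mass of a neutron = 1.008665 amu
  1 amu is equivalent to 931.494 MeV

Mass of separated nucleons = 80(1.0072765) + 123(1.008665) = 80.5821200 + 124.065795 = 204.6479150 amu
The mass defect is 204.6479150 − 202.8819 = 1.7660150 amu.
E_B = 1.7660150 × 931.494 = 1645.03 MeV
BE/A = 1645.03 MeV / 203 = 8.104 MeV/nucleon

8.104 MeV/nucleon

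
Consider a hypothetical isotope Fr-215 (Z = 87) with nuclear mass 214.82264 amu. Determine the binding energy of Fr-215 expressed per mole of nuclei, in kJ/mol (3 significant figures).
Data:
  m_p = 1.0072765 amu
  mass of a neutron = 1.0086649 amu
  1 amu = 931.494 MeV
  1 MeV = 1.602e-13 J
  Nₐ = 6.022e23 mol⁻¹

Z = 87, so N = A − Z = 215 − 87 = 128.
Σm = 87·m_p + 128·m_n = 87.6330555 + 129.1091072 = 216.7421627 amu
The mass defect is 216.7421627 − 214.82264 = 1.9195227 amu.
E_B = 1.9195227 × 931.494 = 1788.02 MeV
Per nucleus in joules: 1788.02 MeV × 1.602e-13 J/MeV = 2.8644e-10 J
Per mole: 2.8644e-10 J × 6.022e23 mol⁻¹ = 1.7249e+14 J/mol

1.72e+11 kJ/mol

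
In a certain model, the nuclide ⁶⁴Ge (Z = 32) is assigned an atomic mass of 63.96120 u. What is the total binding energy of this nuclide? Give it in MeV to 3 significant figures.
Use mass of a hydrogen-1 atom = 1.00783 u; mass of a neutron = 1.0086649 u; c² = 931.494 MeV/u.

528 MeV

Total constituent mass: 32 × 1.00783 + 32 × 1.0086649 = 64.5278368 u
Δm = 64.5278368 − 63.96120 = 0.5666368 u
Binding energy = Δm·c² = 0.5666368 × 931.494 MeV/u = 527.819 MeV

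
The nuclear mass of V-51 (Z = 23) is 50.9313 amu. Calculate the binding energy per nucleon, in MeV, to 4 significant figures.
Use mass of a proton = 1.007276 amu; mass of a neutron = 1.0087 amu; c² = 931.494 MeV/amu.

With 23 protons and 28 neutrons (A = 51):
Mass of separated nucleons = 23(1.007276) + 28(1.0087) = 23.167348 + 28.2436 = 51.410948 amu
The mass defect is 51.410948 − 50.9313 = 0.479648 amu.
Binding energy = Δm·c² = 0.479648 × 931.494 MeV/amu = 446.789 MeV
BE/A = 446.789 MeV / 51 = 8.761 MeV/nucleon

8.761 MeV/nucleon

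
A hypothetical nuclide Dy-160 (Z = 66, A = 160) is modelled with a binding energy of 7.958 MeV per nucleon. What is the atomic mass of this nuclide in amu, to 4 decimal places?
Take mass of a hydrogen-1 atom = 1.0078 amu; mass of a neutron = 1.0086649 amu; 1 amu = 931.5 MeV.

159.9624 amu

Total binding energy = 160 × 7.958 = 1273.280 MeV
Mass defect = 1273.280 MeV / (931.5 MeV/amu) = 1.366914 amu
Constituent mass = 66(1.0078) + 94(1.0086649) = 161.3293006 amu
Atomic mass = 161.3293006 − 1.366914 = 159.9623866 amu ≈ 159.9624 amu (to 4 decimal places)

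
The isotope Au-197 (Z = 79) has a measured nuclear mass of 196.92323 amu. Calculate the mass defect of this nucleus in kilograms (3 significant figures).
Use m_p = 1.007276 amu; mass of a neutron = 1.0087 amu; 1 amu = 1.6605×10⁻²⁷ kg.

Σm = 79·m_p + 118·m_n = 79.574804 + 119.0266 = 198.601404 amu
The mass defect is 198.601404 − 196.92323 = 1.678174 amu.
In SI units: 1.678174 amu × 1.6605×10⁻²⁷ kg/amu = 2.7866e-27 kg

2.79e-27 kg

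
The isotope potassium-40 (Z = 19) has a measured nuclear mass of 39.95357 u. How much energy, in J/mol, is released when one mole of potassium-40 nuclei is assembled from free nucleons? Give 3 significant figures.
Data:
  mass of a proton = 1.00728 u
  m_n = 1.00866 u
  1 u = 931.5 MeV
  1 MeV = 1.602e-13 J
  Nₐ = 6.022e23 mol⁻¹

The nucleus contains 19 protons and 40 − 19 = 21 neutrons.
Σm = 19·m_p + 21·m_n = 19.13832 + 21.18186 = 40.32018 u
Δm = 40.32018 − 39.95357 = 0.36661 u
E_B = 0.36661 × 931.5 = 341.497 MeV
Per nucleus in joules: 341.497 MeV × 1.602e-13 J/MeV = 5.4708e-11 J
Per mole: 5.4708e-11 J × 6.022e23 mol⁻¹ = 3.2945e+13 J/mol

3.29e+13 J/mol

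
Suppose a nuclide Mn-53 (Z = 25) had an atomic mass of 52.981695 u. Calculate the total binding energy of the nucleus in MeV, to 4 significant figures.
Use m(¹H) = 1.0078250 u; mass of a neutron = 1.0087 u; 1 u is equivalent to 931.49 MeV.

426.2 MeV

Total constituent mass: 25 × 1.0078250 + 28 × 1.0087 = 53.4392250 u
The mass defect is 53.4392250 − 52.981695 = 0.4575300 u.
Binding energy = Δm·c² = 0.4575300 × 931.49 MeV/u = 426.185 MeV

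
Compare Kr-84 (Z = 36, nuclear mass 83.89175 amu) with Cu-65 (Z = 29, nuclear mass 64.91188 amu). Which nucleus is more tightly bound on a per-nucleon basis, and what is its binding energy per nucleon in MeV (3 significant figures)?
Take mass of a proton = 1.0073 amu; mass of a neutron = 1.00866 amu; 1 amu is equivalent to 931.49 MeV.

Kr-84: Σm = 36(1.0073) + 48(1.00866) = 84.67848 amu; Δm = 0.78673 amu; E_B = 732.83 MeV; E_B/A = 8.724 MeV
Cu-65: Σm = 29(1.0073) + 36(1.00866) = 65.52346 amu; Δm = 0.61158 amu; E_B = 569.68 MeV; E_B/A = 8.764 MeV
Cu-65 has the higher binding energy per nucleon, so it is the more tightly bound nucleus.

Cu-65; 8.76 MeV/nucleon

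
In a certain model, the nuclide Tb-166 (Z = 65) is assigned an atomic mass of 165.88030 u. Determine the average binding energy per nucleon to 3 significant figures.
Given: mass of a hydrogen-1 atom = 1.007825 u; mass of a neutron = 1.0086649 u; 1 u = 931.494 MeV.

Mass of separated nucleons = 65(1.007825) + 101(1.0086649) = 65.508625 + 101.8751549 = 167.3837799 u
The mass defect is 167.3837799 − 165.88030 = 1.5034799 u.
E_B = 1.5034799 × 931.494 = 1400.48 MeV
Dividing by A = 166 gives 8.437 MeV per nucleon.

8.44 MeV/nucleon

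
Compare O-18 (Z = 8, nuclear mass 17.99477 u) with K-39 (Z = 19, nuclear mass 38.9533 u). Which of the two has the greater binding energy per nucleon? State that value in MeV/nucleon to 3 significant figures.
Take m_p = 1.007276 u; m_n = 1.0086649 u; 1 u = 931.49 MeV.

K-39; 8.56 MeV/nucleon

O-18: Σm = 8(1.007276) + 10(1.0086649) = 18.1448570 u; Δm = 0.1500870 u; E_B = 139.80 MeV; E_B/A = 7.767 MeV
K-39: Σm = 19(1.007276) + 20(1.0086649) = 39.3115420 u; Δm = 0.3582420 u; E_B = 333.70 MeV; E_B/A = 8.556 MeV
K-39 has the higher binding energy per nucleon, so it is the more tightly bound nucleus.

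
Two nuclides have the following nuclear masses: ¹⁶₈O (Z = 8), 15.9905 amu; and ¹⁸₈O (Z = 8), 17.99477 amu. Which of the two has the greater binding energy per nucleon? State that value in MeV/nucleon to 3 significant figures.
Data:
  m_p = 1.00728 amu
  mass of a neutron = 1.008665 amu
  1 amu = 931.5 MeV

¹⁶₈O; 7.98 MeV/nucleon

¹⁶₈O: Σm = 8(1.00728) + 8(1.008665) = 16.127560 amu; Δm = 0.137060 amu; E_B = 127.67 MeV; E_B/A = 7.979 MeV
¹⁸₈O: Σm = 8(1.00728) + 10(1.008665) = 18.144890 amu; Δm = 0.150120 amu; E_B = 139.84 MeV; E_B/A = 7.769 MeV
¹⁶₈O has the higher binding energy per nucleon, so it is the more tightly bound nucleus.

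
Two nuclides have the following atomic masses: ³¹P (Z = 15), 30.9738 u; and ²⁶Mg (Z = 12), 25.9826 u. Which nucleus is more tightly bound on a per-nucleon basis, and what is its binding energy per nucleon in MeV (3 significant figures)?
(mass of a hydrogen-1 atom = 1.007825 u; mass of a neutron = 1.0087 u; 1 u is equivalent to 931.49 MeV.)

³¹P: Σm = 15(1.007825) + 16(1.0087) = 31.256575 u; Δm = 0.282775 u; E_B = 263.40 MeV; E_B/A = 8.497 MeV
²⁶Mg: Σm = 12(1.007825) + 14(1.0087) = 26.215700 u; Δm = 0.233100 u; E_B = 217.13 MeV; E_B/A = 8.351 MeV
³¹P has the higher binding energy per nucleon, so it is the more tightly bound nucleus.

³¹P; 8.50 MeV/nucleon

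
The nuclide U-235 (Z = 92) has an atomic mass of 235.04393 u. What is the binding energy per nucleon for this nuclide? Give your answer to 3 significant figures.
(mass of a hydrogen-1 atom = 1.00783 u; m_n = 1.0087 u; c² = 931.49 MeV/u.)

7.61 MeV/nucleon

Z = 92, so N = A − Z = 235 − 92 = 143.
Total constituent mass: 92 × 1.00783 + 143 × 1.0087 = 236.96446 u
The mass defect is 236.96446 − 235.04393 = 1.92053 u.
E_B = 1.92053 × 931.49 = 1788.95 MeV
BE/A = 1788.95 MeV / 235 = 7.613 MeV/nucleon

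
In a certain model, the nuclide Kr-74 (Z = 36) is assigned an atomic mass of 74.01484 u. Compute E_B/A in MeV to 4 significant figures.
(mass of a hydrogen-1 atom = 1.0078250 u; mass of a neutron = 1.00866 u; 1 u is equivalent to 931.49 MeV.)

Mass of separated nucleons = 36(1.0078250) + 38(1.00866) = 36.2817000 + 38.32908 = 74.6107800 u
The mass defect is 74.6107800 − 74.01484 = 0.5959400 u.
E_B = 0.5959400 × 931.49 = 555.112 MeV
Dividing by A = 74 gives 7.502 MeV per nucleon.

7.502 MeV/nucleon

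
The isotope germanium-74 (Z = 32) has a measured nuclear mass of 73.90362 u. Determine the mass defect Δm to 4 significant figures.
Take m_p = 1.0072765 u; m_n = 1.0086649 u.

0.6932 u

With 32 protons and 42 neutrons (A = 74):
Mass of separated nucleons = 32(1.0072765) + 42(1.0086649) = 32.2328480 + 42.3639258 = 74.5967738 u
The mass defect is 74.5967738 − 73.90362 = 0.6931538 u.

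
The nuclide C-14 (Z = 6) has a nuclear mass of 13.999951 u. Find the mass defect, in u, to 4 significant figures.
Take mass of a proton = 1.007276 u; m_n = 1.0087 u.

Z = 6, so N = A − Z = 14 − 6 = 8.
Total constituent mass: 6 × 1.007276 + 8 × 1.0087 = 14.113256 u
Mass defect Δm = 14.113256 − 13.999951 = 0.113305 u

0.1133 u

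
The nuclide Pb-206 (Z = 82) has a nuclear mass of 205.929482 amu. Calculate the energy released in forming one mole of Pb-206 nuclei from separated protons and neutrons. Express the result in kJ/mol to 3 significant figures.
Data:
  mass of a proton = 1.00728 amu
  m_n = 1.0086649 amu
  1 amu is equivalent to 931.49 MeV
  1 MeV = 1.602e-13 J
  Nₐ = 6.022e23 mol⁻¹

1.57e+11 kJ/mol

Z = 82, so N = A − Z = 206 − 82 = 124.
Total constituent mass: 82 × 1.00728 + 124 × 1.0086649 = 207.6714076 amu
Δm = 207.6714076 − 205.929482 = 1.7419256 amu
Binding energy = Δm·c² = 1.7419256 × 931.49 MeV/amu = 1622.59 MeV
Per nucleus in joules: 1622.59 MeV × 1.602e-13 J/MeV = 2.5994e-10 J
Per mole: 2.5994e-10 J × 6.022e23 mol⁻¹ = 1.5654e+14 J/mol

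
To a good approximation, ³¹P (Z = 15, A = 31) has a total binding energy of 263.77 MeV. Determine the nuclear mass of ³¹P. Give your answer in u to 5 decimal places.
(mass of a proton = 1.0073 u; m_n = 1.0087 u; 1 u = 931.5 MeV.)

Mass defect = 263.77 MeV / (931.5 MeV/u) = 0.2831669 u
Constituent mass = 15(1.0073) + 16(1.0087) = 31.2487 u
Nuclear mass = 31.2487 − 0.2831669 = 30.9655331 u ≈ 30.96553 u (to 5 decimal places)

30.96553 u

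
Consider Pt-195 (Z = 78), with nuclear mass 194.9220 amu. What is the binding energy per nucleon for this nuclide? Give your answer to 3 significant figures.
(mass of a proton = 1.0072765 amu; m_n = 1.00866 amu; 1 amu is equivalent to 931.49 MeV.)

7.92 MeV/nucleon

The nucleus contains 78 protons and 195 − 78 = 117 neutrons.
Σm = 78·m_p + 117·m_n = 78.5675670 + 118.01322 = 196.5807870 amu
Δm = 196.5807870 − 194.9220 = 1.6587870 amu
Converting to energy: 1.6587870 amu × 931.49 MeV/amu = 1545.14 MeV
Per nucleon: 1545.14 / 195 = 7.924 MeV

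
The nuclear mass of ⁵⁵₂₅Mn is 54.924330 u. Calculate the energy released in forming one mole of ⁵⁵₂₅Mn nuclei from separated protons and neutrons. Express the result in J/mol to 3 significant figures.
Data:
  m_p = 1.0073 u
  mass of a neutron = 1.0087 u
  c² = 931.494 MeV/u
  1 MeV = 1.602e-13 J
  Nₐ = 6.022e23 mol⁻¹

4.67e+13 J/mol

Mass of separated nucleons = 25(1.0073) + 30(1.0087) = 25.1825 + 30.2610 = 55.4435 u
Δm = 55.4435 − 54.924330 = 0.519170 u
Binding energy = Δm·c² = 0.519170 × 931.494 MeV/u = 483.604 MeV
Per nucleus in joules: 483.604 MeV × 1.602e-13 J/MeV = 7.7473e-11 J
Per mole: 7.7473e-11 J × 6.022e23 mol⁻¹ = 4.6654e+13 J/mol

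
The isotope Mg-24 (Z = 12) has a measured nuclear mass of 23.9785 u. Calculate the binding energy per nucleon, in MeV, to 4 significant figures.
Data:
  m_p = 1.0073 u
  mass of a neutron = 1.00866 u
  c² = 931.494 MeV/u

8.268 MeV/nucleon

The nucleus contains 12 protons and 24 − 12 = 12 neutrons.
Mass of separated nucleons = 12(1.0073) + 12(1.00866) = 12.0876 + 12.10392 = 24.19152 u
Mass defect Δm = 24.19152 − 23.9785 = 0.21302 u
E_B = 0.21302 × 931.494 = 198.427 MeV
BE/A = 198.427 MeV / 24 = 8.268 MeV/nucleon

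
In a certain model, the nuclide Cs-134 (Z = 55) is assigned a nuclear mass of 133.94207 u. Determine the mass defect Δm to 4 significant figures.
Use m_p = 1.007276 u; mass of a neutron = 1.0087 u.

1.145 u

Mass of separated nucleons = 55(1.007276) + 79(1.0087) = 55.400180 + 79.6873 = 135.087480 u
Δm = 135.087480 − 133.94207 = 1.145410 u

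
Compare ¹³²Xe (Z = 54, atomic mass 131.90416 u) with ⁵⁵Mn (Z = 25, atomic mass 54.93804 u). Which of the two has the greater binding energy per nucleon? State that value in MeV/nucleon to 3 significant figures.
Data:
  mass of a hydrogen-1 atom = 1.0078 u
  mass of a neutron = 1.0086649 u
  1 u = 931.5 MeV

⁵⁵Mn; 8.75 MeV/nucleon

¹³²Xe: Σm = 54(1.0078) + 78(1.0086649) = 133.0970622 u; Δm = 1.1929022 u; E_B = 1111.2 MeV; E_B/A = 8.418 MeV
⁵⁵Mn: Σm = 25(1.0078) + 30(1.0086649) = 55.4549470 u; Δm = 0.5169070 u; E_B = 481.50 MeV; E_B/A = 8.7545 MeV
⁵⁵Mn has the higher binding energy per nucleon, so it is the more tightly bound nucleus.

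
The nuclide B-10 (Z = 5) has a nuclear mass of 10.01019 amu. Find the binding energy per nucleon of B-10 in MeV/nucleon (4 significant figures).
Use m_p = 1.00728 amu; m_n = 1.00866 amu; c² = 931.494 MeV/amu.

Mass of separated nucleons = 5(1.00728) + 5(1.00866) = 5.03640 + 5.04330 = 10.07970 amu
Δm = 10.07970 − 10.01019 = 0.06951 amu
E_B = 0.06951 × 931.494 = 64.7481 MeV
BE/A = 64.7481 MeV / 10 = 6.475 MeV/nucleon

6.475 MeV/nucleon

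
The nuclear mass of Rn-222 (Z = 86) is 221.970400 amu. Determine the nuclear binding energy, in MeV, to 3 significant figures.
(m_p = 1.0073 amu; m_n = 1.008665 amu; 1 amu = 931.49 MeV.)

1710 MeV

The nucleus contains 86 protons and 222 − 86 = 136 neutrons.
Total constituent mass: 86 × 1.0073 + 136 × 1.008665 = 223.806240 amu
Δm = 223.806240 − 221.970400 = 1.835840 amu
E_B = 1.835840 × 931.49 = 1710.07 MeV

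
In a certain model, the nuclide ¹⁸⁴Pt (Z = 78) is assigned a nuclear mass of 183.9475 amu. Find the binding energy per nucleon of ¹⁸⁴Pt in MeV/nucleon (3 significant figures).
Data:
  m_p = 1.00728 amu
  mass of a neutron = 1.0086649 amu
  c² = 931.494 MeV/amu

Z = 78, so N = A − Z = 184 − 78 = 106.
Total constituent mass: 78 × 1.00728 + 106 × 1.0086649 = 185.4863194 amu
Mass defect Δm = 185.4863194 − 183.9475 = 1.5388194 amu
Binding energy = Δm·c² = 1.5388194 × 931.494 MeV/amu = 1433.40 MeV
Per nucleon: 1433.40 / 184 = 7.790 MeV

7.79 MeV/nucleon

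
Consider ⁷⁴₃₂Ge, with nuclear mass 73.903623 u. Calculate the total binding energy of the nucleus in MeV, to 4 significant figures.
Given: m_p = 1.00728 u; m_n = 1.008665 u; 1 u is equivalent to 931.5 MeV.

645.8 MeV

Σm = 32·m_p + 42·m_n = 32.23296 + 42.363930 = 74.596890 u
Δm = 74.596890 − 73.903623 = 0.693267 u
Binding energy = Δm·c² = 0.693267 × 931.5 MeV/u = 645.778 MeV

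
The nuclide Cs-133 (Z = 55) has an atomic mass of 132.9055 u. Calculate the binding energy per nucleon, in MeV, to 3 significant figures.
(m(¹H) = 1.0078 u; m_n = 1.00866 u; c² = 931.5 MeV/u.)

8.40 MeV/nucleon

The nucleus contains 55 protons and 133 − 55 = 78 neutrons.
Mass of separated nucleons = 55(1.0078) + 78(1.00866) = 55.4290 + 78.67548 = 134.10448 u
Mass defect Δm = 134.10448 − 132.9055 = 1.19898 u
Binding energy = Δm·c² = 1.19898 × 931.5 MeV/u = 1116.85 MeV
Per nucleon: 1116.85 / 133 = 8.397 MeV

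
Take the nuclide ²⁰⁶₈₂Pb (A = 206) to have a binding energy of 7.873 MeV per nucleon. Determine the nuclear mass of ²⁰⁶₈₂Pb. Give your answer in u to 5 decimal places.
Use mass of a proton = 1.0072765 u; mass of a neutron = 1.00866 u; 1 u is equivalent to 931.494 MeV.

Total binding energy = 206 × 7.873 = 1621.838 MeV
Mass defect = 1621.838 MeV / (931.494 MeV/u) = 1.7411148 u
Constituent mass = 82(1.0072765) + 124(1.00866) = 207.6705130 u
Nuclear mass = 207.6705130 − 1.7411148 = 205.9293982 u ≈ 205.92940 u (to 5 decimal places)

205.92940 u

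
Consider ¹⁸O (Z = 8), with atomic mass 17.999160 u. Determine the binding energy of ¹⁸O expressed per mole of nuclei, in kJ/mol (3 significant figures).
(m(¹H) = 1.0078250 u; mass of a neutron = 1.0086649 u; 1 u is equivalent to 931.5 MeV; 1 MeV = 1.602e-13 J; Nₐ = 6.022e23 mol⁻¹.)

With 8 protons and 10 neutrons (A = 18):
Mass of separated nucleons = 8(1.0078250) + 10(1.0086649) = 8.0626000 + 10.0866490 = 18.1492490 u
Mass defect Δm = 18.1492490 − 17.999160 = 0.1500890 u
E_B = 0.1500890 × 931.5 = 139.808 MeV
Per nucleus in joules: 139.808 MeV × 1.602e-13 J/MeV = 2.2397e-11 J
Per mole: 2.2397e-11 J × 6.022e23 mol⁻¹ = 1.3487e+13 J/mol

1.35e+10 kJ/mol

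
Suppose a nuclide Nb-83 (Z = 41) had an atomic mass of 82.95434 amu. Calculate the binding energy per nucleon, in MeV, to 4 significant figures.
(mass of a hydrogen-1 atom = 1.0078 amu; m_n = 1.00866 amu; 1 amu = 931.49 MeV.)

With 41 protons and 42 neutrons (A = 83):
Mass of separated nucleons = 41(1.0078) + 42(1.00866) = 41.3198 + 42.36372 = 83.68352 amu
Mass defect Δm = 83.68352 − 82.95434 = 0.72918 amu
Converting to energy: 0.72918 amu × 931.49 MeV/amu = 679.224 MeV
Per nucleon: 679.224 / 83 = 8.183 MeV

8.183 MeV/nucleon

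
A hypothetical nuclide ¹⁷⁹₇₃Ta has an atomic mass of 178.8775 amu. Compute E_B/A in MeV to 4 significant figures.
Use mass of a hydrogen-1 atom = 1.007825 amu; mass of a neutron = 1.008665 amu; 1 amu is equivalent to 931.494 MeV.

8.390 MeV/nucleon

The nucleus contains 73 protons and 179 − 73 = 106 neutrons.
Σm = 73·m(¹H) + 106·m_n = 73.571225 + 106.918490 = 180.489715 amu
Mass defect Δm = 180.489715 − 178.8775 = 1.612215 amu
Binding energy = Δm·c² = 1.612215 × 931.494 MeV/amu = 1501.77 MeV
Per nucleon: 1501.77 / 179 = 8.390 MeV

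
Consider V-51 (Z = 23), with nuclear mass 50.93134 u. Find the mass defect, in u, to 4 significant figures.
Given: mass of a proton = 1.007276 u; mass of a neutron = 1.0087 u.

With 23 protons and 28 neutrons (A = 51):
Mass of separated nucleons = 23(1.007276) + 28(1.0087) = 23.167348 + 28.2436 = 51.410948 u
The mass defect is 51.410948 − 50.93134 = 0.479608 u.

0.4796 u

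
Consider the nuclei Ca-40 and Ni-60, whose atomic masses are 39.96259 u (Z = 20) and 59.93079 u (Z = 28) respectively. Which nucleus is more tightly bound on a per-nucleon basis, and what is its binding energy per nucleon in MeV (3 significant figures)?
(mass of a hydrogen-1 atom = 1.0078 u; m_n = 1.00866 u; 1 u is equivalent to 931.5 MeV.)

Ca-40: Σm = 20(1.0078) + 20(1.00866) = 40.32920 u; Δm = 0.36661 u; E_B = 341.497 MeV; E_B/A = 8.537 MeV
Ni-60: Σm = 28(1.0078) + 32(1.00866) = 60.49552 u; Δm = 0.56473 u; E_B = 526.046 MeV; E_B/A = 8.767 MeV
Ni-60 has the higher binding energy per nucleon, so it is the more tightly bound nucleus.

Ni-60; 8.77 MeV/nucleon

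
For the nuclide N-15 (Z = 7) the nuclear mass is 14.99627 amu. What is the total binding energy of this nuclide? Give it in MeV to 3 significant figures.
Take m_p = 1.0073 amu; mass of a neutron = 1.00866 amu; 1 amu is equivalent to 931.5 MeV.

116 MeV

With 7 protons and 8 neutrons (A = 15):
Mass of separated nucleons = 7(1.0073) + 8(1.00866) = 7.0511 + 8.06928 = 15.12038 amu
Mass defect Δm = 15.12038 − 14.99627 = 0.12411 amu
Binding energy = Δm·c² = 0.12411 × 931.5 MeV/amu = 115.608 MeV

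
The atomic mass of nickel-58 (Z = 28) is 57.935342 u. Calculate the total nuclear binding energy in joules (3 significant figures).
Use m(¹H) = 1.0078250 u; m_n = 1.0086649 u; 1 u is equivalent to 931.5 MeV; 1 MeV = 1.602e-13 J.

8.11e-11 J

The nucleus contains 28 protons and 58 − 28 = 30 neutrons.
Total constituent mass: 28 × 1.0078250 + 30 × 1.0086649 = 58.4790470 u
The mass defect is 58.4790470 − 57.935342 = 0.5437050 u.
Converting to energy: 0.5437050 u × 931.5 MeV/u = 506.461 MeV
In joules: 506.461 MeV × 1.602e-13 J/MeV = 8.1135e-11 J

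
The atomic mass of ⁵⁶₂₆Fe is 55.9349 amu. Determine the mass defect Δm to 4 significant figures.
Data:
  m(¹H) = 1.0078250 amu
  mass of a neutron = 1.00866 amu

0.5284 amu

Z = 26, so N = A − Z = 56 − 26 = 30.
Σm = 26·m(¹H) + 30·m_n = 26.2034500 + 30.25980 = 56.4632500 amu
Mass defect Δm = 56.4632500 − 55.9349 = 0.5283500 amu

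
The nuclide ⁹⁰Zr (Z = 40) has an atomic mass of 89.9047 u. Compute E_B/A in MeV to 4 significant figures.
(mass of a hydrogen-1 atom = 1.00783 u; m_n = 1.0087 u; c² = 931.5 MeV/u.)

8.730 MeV/nucleon

Σm = 40·m(¹H) + 50·m_n = 40.31320 + 50.4350 = 90.74820 u
Δm = 90.74820 − 89.9047 = 0.84350 u
E_B = 0.84350 × 931.5 = 785.720 MeV
Dividing by A = 90 gives 8.730 MeV per nucleon.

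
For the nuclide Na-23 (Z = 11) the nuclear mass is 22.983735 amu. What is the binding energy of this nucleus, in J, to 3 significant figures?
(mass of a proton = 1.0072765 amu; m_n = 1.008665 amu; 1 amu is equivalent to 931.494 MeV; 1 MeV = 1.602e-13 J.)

Mass of separated nucleons = 11(1.0072765) + 12(1.008665) = 11.0800415 + 12.103980 = 23.1840215 amu
Mass defect Δm = 23.1840215 − 22.983735 = 0.2002865 amu
E_B = 0.2002865 × 931.494 = 186.566 MeV
In joules: 186.566 MeV × 1.602e-13 J/MeV = 2.9888e-11 J

2.99e-11 J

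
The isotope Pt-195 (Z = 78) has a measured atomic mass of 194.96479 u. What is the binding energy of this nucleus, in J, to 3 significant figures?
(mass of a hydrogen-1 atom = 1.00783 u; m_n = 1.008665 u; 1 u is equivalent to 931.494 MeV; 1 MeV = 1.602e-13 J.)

2.48e-10 J

With 78 protons and 117 neutrons (A = 195):
Σm = 78·m(¹H) + 117·m_n = 78.61074 + 118.013805 = 196.624545 u
Mass defect Δm = 196.624545 − 194.96479 = 1.659755 u
Binding energy = Δm·c² = 1.659755 × 931.494 MeV/u = 1546.05 MeV
In joules: 1546.05 MeV × 1.602e-13 J/MeV = 2.4768e-10 J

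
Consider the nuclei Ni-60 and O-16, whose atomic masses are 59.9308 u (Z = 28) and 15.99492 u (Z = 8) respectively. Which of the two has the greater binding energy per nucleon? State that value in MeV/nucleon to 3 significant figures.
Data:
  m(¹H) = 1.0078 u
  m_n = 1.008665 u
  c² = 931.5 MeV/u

Ni-60: Σm = 28(1.0078) + 32(1.008665) = 60.495680 u; Δm = 0.564880 u; E_B = 526.19 MeV; E_B/A = 8.770 MeV
O-16: Σm = 8(1.0078) + 8(1.008665) = 16.131720 u; Δm = 0.136800 u; E_B = 127.43 MeV; E_B/A = 7.964 MeV
Ni-60 has the higher binding energy per nucleon, so it is the more tightly bound nucleus.

Ni-60; 8.77 MeV/nucleon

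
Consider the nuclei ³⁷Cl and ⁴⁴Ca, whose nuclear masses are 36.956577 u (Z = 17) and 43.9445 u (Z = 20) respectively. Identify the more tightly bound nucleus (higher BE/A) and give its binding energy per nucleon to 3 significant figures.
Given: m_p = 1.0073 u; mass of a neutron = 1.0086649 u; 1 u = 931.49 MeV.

⁴⁴Ca; 8.67 MeV/nucleon

³⁷Cl: Σm = 17(1.0073) + 20(1.0086649) = 37.2973980 u; Δm = 0.3408210 u; E_B = 317.47 MeV; E_B/A = 8.580 MeV
⁴⁴Ca: Σm = 20(1.0073) + 24(1.0086649) = 44.3539576 u; Δm = 0.4094576 u; E_B = 381.41 MeV; E_B/A = 8.668 MeV
⁴⁴Ca has the higher binding energy per nucleon, so it is the more tightly bound nucleus.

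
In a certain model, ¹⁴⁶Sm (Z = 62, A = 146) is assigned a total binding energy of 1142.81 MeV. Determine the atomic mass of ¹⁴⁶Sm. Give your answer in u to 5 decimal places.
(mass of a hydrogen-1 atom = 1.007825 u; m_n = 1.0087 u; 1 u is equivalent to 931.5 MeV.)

145.98910 u

Mass defect = 1142.81 MeV / (931.5 MeV/u) = 1.2268492 u
Constituent mass = 62(1.007825) + 84(1.0087) = 147.215950 u
Atomic mass = 147.215950 − 1.2268492 = 145.9891008 u ≈ 145.98910 u (to 5 decimal places)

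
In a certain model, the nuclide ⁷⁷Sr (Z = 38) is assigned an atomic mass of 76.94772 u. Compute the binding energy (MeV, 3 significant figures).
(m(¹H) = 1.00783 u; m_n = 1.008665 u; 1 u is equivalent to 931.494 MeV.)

641 MeV

With 38 protons and 39 neutrons (A = 77):
Total constituent mass: 38 × 1.00783 + 39 × 1.008665 = 77.635475 u
The mass defect is 77.635475 − 76.94772 = 0.687755 u.
Binding energy = Δm·c² = 0.687755 × 931.494 MeV/u = 640.640 MeV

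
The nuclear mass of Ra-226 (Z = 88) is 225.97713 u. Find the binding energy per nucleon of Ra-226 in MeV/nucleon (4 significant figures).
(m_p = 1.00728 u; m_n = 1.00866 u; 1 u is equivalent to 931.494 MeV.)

Z = 88, so N = A − Z = 226 − 88 = 138.
Total constituent mass: 88 × 1.00728 + 138 × 1.00866 = 227.83572 u
Mass defect Δm = 227.83572 − 225.97713 = 1.85859 u
E_B = 1.85859 × 931.494 = 1731.27 MeV
Dividing by A = 226 gives 7.660 MeV per nucleon.

7.660 MeV/nucleon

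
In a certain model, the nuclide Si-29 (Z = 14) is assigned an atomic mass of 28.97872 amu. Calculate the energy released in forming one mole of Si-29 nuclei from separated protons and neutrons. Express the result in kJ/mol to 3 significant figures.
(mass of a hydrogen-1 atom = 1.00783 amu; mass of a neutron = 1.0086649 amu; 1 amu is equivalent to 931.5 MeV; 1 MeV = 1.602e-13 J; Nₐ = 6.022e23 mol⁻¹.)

Z = 14, so N = A − Z = 29 − 14 = 15.
Total constituent mass: 14 × 1.00783 + 15 × 1.0086649 = 29.2395935 amu
The mass defect is 29.2395935 − 28.97872 = 0.2608735 amu.
E_B = 0.2608735 × 931.5 = 243.004 MeV
Per nucleus in joules: 243.004 MeV × 1.602e-13 J/MeV = 3.8929e-11 J
Per mole: 3.8929e-11 J × 6.022e23 mol⁻¹ = 2.3443e+13 J/mol

2.34e+10 kJ/mol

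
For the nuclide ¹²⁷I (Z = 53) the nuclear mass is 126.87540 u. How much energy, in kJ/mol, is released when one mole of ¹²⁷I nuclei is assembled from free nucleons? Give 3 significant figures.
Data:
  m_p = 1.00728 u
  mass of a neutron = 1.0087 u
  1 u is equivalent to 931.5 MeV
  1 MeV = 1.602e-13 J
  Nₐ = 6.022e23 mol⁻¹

1.04e+11 kJ/mol

Total constituent mass: 53 × 1.00728 + 74 × 1.0087 = 128.02964 u
Δm = 128.02964 − 126.87540 = 1.15424 u
E_B = 1.15424 × 931.5 = 1075.17 MeV
Per nucleus in joules: 1075.17 MeV × 1.602e-13 J/MeV = 1.7224e-10 J
Per mole: 1.7224e-10 J × 6.022e23 mol⁻¹ = 1.0372e+14 J/mol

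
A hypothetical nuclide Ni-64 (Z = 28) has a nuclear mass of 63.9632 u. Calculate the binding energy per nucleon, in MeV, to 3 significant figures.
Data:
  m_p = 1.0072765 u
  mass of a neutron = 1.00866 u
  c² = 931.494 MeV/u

8.04 MeV/nucleon

The nucleus contains 28 protons and 64 − 28 = 36 neutrons.
Total constituent mass: 28 × 1.0072765 + 36 × 1.00866 = 64.5155020 u
Mass defect Δm = 64.5155020 − 63.9632 = 0.5523020 u
Binding energy = Δm·c² = 0.5523020 × 931.494 MeV/u = 514.466 MeV
BE/A = 514.466 MeV / 64 = 8.039 MeV/nucleon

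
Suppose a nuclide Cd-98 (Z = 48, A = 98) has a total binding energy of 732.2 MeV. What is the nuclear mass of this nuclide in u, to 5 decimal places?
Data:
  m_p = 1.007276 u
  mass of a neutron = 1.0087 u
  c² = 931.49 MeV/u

Mass defect = 732.2 MeV / (931.49 MeV/u) = 0.7860525 u
Constituent mass = 48(1.007276) + 50(1.0087) = 98.784248 u
Nuclear mass = 98.784248 − 0.7860525 = 97.9981955 u ≈ 97.99820 u (to 5 decimal places)

97.99820 u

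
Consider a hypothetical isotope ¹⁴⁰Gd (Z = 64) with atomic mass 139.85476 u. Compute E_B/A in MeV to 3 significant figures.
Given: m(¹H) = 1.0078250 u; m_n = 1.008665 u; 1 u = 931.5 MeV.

With 64 protons and 76 neutrons (A = 140):
Total constituent mass: 64 × 1.0078250 + 76 × 1.008665 = 141.1593400 u
Mass defect Δm = 141.1593400 − 139.85476 = 1.3045800 u
Binding energy = Δm·c² = 1.3045800 × 931.5 MeV/u = 1215.22 MeV
Dividing by A = 140 gives 8.680 MeV per nucleon.

8.68 MeV/nucleon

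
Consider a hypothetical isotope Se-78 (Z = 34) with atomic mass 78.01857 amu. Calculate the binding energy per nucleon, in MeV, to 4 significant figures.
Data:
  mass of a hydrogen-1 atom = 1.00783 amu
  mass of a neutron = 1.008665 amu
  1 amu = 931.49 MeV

Z = 34, so N = A − Z = 78 − 34 = 44.
Σm = 34·m(¹H) + 44·m_n = 34.26622 + 44.381260 = 78.647480 amu
Mass defect Δm = 78.647480 − 78.01857 = 0.628910 amu
Binding energy = Δm·c² = 0.628910 × 931.49 MeV/amu = 585.823 MeV
Per nucleon: 585.823 / 78 = 7.511 MeV

7.511 MeV/nucleon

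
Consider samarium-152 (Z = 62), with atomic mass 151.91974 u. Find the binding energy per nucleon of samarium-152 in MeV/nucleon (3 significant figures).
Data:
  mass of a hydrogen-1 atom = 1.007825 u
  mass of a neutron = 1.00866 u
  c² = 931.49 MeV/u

8.24 MeV/nucleon

With 62 protons and 90 neutrons (A = 152):
Mass of separated nucleons = 62(1.007825) + 90(1.00866) = 62.485150 + 90.77940 = 153.264550 u
The mass defect is 153.264550 − 151.91974 = 1.344810 u.
E_B = 1.344810 × 931.49 = 1252.68 MeV
BE/A = 1252.68 MeV / 152 = 8.241 MeV/nucleon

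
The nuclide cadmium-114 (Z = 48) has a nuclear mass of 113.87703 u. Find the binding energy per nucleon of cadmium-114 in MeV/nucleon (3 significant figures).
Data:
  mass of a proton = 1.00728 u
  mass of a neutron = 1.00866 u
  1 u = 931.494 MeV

8.53 MeV/nucleon

Z = 48, so N = A − Z = 114 − 48 = 66.
Total constituent mass: 48 × 1.00728 + 66 × 1.00866 = 114.92100 u
Δm = 114.92100 − 113.87703 = 1.04397 u
E_B = 1.04397 × 931.494 = 972.452 MeV
Dividing by A = 114 gives 8.530 MeV per nucleon.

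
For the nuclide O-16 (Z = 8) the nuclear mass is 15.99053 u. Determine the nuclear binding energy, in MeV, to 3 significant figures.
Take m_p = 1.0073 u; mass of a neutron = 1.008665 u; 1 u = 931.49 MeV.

The nucleus contains 8 protons and 16 − 8 = 8 neutrons.
Σm = 8·m_p + 8·m_n = 8.0584 + 8.069320 = 16.127720 u
Mass defect Δm = 16.127720 − 15.99053 = 0.137190 u
E_B = 0.137190 × 931.49 = 127.791 MeV

128 MeV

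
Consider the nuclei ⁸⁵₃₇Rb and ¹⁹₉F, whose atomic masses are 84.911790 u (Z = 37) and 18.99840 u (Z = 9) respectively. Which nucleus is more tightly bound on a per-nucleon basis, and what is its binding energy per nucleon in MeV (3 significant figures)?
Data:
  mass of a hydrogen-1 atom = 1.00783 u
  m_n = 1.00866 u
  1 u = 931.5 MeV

⁸⁵₃₇Rb: Σm = 37(1.00783) + 48(1.00866) = 85.70539 u; Δm = 0.793600 u; E_B = 739.24 MeV; E_B/A = 8.697 MeV
¹⁹₉F: Σm = 9(1.00783) + 10(1.00866) = 19.15707 u; Δm = 0.15867 u; E_B = 147.80 MeV; E_B/A = 7.779 MeV
⁸⁵₃₇Rb has the higher binding energy per nucleon, so it is the more tightly bound nucleus.

⁸⁵₃₇Rb; 8.70 MeV/nucleon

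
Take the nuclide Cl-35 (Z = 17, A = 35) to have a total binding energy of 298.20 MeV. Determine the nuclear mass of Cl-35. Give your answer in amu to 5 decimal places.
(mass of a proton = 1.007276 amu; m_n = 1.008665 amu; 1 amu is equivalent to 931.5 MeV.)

Mass defect = 298.20 MeV / (931.5 MeV/amu) = 0.3201288 amu
Constituent mass = 17(1.007276) + 18(1.008665) = 35.279662 amu
Nuclear mass = 35.279662 − 0.3201288 = 34.9595332 amu ≈ 34.95953 amu (to 5 decimal places)

34.95953 amu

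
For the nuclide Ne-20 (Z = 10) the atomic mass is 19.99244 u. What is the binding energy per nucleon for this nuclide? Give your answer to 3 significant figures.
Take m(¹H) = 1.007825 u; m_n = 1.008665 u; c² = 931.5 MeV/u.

8.03 MeV/nucleon

With 10 protons and 10 neutrons (A = 20):
Total constituent mass: 10 × 1.007825 + 10 × 1.008665 = 20.164900 u
Δm = 20.164900 − 19.99244 = 0.172460 u
Binding energy = Δm·c² = 0.172460 × 931.5 MeV/u = 160.646 MeV
Dividing by A = 20 gives 8.032 MeV per nucleon.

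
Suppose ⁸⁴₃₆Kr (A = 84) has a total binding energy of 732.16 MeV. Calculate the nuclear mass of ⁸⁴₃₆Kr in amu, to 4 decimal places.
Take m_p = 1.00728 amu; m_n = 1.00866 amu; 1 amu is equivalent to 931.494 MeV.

Mass defect = 732.16 MeV / (931.494 MeV/amu) = 0.786006 amu
Constituent mass = 36(1.00728) + 48(1.00866) = 84.67776 amu
Nuclear mass = 84.67776 − 0.786006 = 83.891754 amu ≈ 83.8918 amu (to 4 decimal places)

83.8918 amu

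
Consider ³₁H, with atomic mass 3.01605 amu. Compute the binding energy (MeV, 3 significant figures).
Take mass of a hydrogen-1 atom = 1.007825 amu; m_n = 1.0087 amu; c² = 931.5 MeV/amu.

8.55 MeV

Total constituent mass: 1 × 1.007825 + 2 × 1.0087 = 3.025225 amu
Mass defect Δm = 3.025225 − 3.01605 = 0.009175 amu
Binding energy = Δm·c² = 0.009175 × 931.5 MeV/amu = 8.54651 MeV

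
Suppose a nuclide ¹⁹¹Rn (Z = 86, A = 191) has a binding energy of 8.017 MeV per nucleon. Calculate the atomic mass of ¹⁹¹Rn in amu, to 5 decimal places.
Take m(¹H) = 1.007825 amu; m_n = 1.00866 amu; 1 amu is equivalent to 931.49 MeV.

Total binding energy = 191 × 8.017 = 1531.247 MeV
Mass defect = 1531.247 MeV / (931.49 MeV/amu) = 1.6438684 amu
Constituent mass = 86(1.007825) + 105(1.00866) = 192.582250 amu
Atomic mass = 192.582250 − 1.6438684 = 190.9383816 amu ≈ 190.93838 amu (to 5 decimal places)

190.93838 amu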